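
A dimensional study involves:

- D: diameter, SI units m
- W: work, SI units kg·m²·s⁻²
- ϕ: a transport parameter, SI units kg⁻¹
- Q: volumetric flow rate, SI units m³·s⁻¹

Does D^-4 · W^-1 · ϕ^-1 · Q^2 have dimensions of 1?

Sum the exponent of each base dimension across the product:
  M: −4·[D]_M − [W]_M − [ϕ]_M + 2·[Q]_M = −4·(0) − (1) − (-1) + 2·(0) = 0
  L: −4·[D]_L − [W]_L − [ϕ]_L + 2·[Q]_L = −4·(1) − (2) − (0) + 2·(3) = 0
  T: −4·[D]_T − [W]_T − [ϕ]_T + 2·[Q]_T = −4·(0) − (-2) − (0) + 2·(-1) = 0
All base exponents vanish — dimensionless.

yes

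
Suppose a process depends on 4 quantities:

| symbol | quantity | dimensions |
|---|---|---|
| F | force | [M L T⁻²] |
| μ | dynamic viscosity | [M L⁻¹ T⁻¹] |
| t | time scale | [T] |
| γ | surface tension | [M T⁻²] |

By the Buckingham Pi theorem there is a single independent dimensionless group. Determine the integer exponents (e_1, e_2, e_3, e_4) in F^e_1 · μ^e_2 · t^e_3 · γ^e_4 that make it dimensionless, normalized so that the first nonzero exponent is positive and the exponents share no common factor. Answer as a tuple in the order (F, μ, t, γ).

M: e_1·(1) + e_2·(1) + e_3·(0) + e_4·(1) = 0
L: e_1·(1) + e_2·(-1) + e_3·(0) + e_4·(0) = 0
T: e_1·(-2) + e_2·(-1) + e_3·(1) + e_4·(-2) = 0
Solving this homogeneous linear system for the smallest-integer solution (first nonzero entry positive) gives (1, 1, -1, -2).

(1, 1, -1, -2)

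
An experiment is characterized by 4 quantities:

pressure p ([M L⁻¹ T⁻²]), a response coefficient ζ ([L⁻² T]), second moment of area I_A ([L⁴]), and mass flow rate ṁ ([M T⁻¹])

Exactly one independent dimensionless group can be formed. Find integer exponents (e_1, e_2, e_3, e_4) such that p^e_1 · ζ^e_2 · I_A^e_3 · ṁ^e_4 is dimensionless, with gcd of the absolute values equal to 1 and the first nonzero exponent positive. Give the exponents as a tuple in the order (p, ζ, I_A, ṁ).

M: e_1·(1) + e_2·(0) + e_3·(0) + e_4·(1) = 0
L: e_1·(-1) + e_2·(-2) + e_3·(4) + e_4·(0) = 0
T: e_1·(-2) + e_2·(1) + e_3·(0) + e_4·(-1) = 0
Solving this homogeneous linear system for the smallest-integer solution (first nonzero entry positive) gives (4, 4, 3, -4).

(4, 4, 3, -4)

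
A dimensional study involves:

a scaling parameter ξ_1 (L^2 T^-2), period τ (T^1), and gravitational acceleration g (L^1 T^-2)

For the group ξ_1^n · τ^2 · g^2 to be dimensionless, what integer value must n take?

Balance the L exponent: (2)·n from ξ_1, plus 2·(0) + 2·(1) = 2 from the rest, must sum to zero.
2n + 2 = 0, so n = -1.

-1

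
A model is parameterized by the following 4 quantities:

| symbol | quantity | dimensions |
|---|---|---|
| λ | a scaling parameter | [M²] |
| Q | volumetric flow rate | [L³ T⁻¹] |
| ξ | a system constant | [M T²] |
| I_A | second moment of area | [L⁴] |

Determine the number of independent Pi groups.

1

There are 4 variables and 3 base dimensions (M, L, T).
The dimension matrix has rank 3.
Independent dimensionless groups: 4 − 3 = 1.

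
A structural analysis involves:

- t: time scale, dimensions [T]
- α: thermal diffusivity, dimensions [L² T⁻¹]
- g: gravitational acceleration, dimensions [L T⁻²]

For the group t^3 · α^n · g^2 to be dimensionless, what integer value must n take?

-1

Balance the L exponent: (2)·n from α, plus 3·(0) + 2·(1) = 2 from the rest, must sum to zero.
2n + 2 = 0, so n = -1.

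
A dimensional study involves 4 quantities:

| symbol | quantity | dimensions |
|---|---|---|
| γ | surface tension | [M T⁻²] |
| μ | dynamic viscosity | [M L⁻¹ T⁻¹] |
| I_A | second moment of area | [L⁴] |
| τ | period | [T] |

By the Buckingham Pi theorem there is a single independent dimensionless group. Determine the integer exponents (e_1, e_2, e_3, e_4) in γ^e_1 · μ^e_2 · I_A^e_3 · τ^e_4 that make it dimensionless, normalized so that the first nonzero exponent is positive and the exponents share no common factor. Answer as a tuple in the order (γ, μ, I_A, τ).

(4, -4, -1, 4)

M: e_1·(1) + e_2·(1) + e_3·(0) + e_4·(0) = 0
L: e_1·(0) + e_2·(-1) + e_3·(4) + e_4·(0) = 0
T: e_1·(-2) + e_2·(-1) + e_3·(0) + e_4·(1) = 0
Solving this homogeneous linear system for the smallest-integer solution (first nonzero entry positive) gives (4, -4, -1, 4).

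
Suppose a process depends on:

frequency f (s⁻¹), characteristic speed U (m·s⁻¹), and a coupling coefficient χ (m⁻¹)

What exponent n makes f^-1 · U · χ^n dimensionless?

1

Balance the L exponent: (-1)·n from χ, plus −(0) + (1) = 1 from the rest, must sum to zero.
−n + 1 = 0, so n = 1.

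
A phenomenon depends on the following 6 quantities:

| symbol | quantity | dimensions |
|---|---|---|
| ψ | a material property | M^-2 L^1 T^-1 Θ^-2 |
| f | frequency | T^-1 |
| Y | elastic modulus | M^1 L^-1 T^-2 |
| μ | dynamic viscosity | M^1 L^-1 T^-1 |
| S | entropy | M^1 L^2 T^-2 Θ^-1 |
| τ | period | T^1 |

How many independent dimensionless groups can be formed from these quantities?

2

There are 6 variables and 4 base dimensions (M, L, T, Θ).
The dimension matrix has rank 4.
Independent dimensionless groups: 6 − 4 = 2.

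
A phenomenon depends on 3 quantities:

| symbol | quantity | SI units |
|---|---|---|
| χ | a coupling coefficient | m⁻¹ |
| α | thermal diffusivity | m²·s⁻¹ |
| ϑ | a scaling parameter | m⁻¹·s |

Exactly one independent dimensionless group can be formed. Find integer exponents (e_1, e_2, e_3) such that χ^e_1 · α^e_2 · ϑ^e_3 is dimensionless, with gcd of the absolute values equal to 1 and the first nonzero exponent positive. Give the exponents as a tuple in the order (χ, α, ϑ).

(1, 1, 1)

L: e_1·(-1) + e_2·(2) + e_3·(-1) = 0
T: e_1·(0) + e_2·(-1) + e_3·(1) = 0
Solving this homogeneous linear system for the smallest-integer solution (first nonzero entry positive) gives (1, 1, 1).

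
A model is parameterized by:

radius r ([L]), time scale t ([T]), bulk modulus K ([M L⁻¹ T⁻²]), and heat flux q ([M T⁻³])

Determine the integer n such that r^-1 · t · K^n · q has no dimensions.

Balance the M exponent: (1)·n from K, plus −(0) + (0) + (1) = 1 from the rest, must sum to zero.
n + 1 = 0, so n = -1.

-1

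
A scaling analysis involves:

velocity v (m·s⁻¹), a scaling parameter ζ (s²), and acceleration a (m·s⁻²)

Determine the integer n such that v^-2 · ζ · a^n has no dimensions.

2

Balance the L exponent: (1)·n from a, plus −2·(1) + (0) = -2 from the rest, must sum to zero.
n − 2 = 0, so n = 2.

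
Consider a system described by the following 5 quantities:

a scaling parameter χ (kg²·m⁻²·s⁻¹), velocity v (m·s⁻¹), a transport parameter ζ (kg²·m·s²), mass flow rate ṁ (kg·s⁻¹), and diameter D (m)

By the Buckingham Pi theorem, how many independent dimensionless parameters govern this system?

There are 5 variables and 3 base dimensions (M, L, T).
The dimension matrix has rank 3.
Independent dimensionless groups: 5 − 3 = 2.

2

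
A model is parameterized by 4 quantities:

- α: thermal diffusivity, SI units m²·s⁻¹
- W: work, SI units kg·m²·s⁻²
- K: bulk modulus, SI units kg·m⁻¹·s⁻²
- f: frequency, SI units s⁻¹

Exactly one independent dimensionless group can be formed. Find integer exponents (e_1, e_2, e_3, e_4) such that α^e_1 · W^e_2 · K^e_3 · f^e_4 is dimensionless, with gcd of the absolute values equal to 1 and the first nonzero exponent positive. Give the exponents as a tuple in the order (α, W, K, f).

(3, -2, 2, -3)

M: e_1·(0) + e_2·(1) + e_3·(1) + e_4·(0) = 0
L: e_1·(2) + e_2·(2) + e_3·(-1) + e_4·(0) = 0
T: e_1·(-1) + e_2·(-2) + e_3·(-2) + e_4·(-1) = 0
Solving this homogeneous linear system for the smallest-integer solution (first nonzero entry positive) gives (3, -2, 2, -3).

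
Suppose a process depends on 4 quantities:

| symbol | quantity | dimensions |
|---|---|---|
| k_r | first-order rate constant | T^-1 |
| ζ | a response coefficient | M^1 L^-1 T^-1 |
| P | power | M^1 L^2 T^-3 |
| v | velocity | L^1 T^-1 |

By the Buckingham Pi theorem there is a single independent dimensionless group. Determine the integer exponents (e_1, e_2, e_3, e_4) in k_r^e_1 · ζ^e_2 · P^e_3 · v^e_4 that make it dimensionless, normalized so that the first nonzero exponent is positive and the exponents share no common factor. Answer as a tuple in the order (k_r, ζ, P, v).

(1, -1, 1, -3)

M: e_1·(0) + e_2·(1) + e_3·(1) + e_4·(0) = 0
L: e_1·(0) + e_2·(-1) + e_3·(2) + e_4·(1) = 0
T: e_1·(-1) + e_2·(-1) + e_3·(-3) + e_4·(-1) = 0
Solving this homogeneous linear system for the smallest-integer solution (first nonzero entry positive) gives (1, -1, 1, -3).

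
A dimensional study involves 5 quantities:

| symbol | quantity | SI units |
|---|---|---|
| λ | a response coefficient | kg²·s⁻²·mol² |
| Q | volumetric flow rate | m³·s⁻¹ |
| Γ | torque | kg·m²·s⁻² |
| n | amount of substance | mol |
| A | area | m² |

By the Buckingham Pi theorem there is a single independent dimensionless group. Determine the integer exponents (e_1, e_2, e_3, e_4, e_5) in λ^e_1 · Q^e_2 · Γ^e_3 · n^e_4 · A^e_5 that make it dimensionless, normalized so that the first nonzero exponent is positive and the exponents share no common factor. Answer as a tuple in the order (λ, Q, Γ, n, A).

(1, 2, -2, -2, -1)

M: e_1·(2) + e_2·(0) + e_3·(1) + e_4·(0) + e_5·(0) = 0
L: e_1·(0) + e_2·(3) + e_3·(2) + e_4·(0) + e_5·(2) = 0
T: e_1·(-2) + e_2·(-1) + e_3·(-2) + e_4·(0) + e_5·(0) = 0
N: e_1·(2) + e_2·(0) + e_3·(0) + e_4·(1) + e_5·(0) = 0
Solving this homogeneous linear system for the smallest-integer solution (first nonzero entry positive) gives (1, 2, -2, -2, -1).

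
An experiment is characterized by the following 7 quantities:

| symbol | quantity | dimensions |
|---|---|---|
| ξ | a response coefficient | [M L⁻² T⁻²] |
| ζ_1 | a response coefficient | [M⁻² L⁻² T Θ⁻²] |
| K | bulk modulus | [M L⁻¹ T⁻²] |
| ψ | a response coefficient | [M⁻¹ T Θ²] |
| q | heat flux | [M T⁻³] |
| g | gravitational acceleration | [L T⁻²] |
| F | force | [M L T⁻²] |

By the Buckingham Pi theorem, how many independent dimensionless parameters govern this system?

There are 7 variables and 4 base dimensions (M, L, T, Θ).
The dimension matrix has rank 4.
Independent dimensionless groups: 7 − 4 = 3.

3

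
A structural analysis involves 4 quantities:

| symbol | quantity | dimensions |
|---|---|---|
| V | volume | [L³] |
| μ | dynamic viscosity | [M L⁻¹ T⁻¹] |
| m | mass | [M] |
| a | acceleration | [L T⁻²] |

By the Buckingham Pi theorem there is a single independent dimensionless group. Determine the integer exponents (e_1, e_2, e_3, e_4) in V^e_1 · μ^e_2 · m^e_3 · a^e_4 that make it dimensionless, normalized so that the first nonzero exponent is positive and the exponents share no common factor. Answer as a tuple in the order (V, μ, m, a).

(1, 2, -2, -1)

M: e_1·(0) + e_2·(1) + e_3·(1) + e_4·(0) = 0
L: e_1·(3) + e_2·(-1) + e_3·(0) + e_4·(1) = 0
T: e_1·(0) + e_2·(-1) + e_3·(0) + e_4·(-2) = 0
Solving this homogeneous linear system for the smallest-integer solution (first nonzero entry positive) gives (1, 2, -2, -1).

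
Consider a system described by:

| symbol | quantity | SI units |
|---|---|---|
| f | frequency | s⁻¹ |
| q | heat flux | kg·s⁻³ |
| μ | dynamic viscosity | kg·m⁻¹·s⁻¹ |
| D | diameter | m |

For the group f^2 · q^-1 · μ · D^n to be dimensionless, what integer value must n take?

1

Balance the L exponent: (1)·n from D, plus 2·(0) − (0) + (-1) = -1 from the rest, must sum to zero.
n − 1 = 0, so n = 1.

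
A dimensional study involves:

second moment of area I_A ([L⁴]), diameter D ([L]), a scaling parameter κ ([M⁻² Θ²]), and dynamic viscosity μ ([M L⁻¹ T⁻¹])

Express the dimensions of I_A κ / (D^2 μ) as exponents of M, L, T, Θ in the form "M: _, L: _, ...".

Collect each base-dimension exponent across the product:
  M: (0) − 2·(0) + (-2) − (1) = -3
  L: (4) − 2·(1) + (0) − (-1) = 3
  T: (0) − 2·(0) + (0) − (-1) = 1
  Θ: (0) − 2·(0) + (2) − (0) = 2
So the dimensions are [M⁻³ L³ T Θ²].

M: -3, L: 3, T: 1, Θ: 2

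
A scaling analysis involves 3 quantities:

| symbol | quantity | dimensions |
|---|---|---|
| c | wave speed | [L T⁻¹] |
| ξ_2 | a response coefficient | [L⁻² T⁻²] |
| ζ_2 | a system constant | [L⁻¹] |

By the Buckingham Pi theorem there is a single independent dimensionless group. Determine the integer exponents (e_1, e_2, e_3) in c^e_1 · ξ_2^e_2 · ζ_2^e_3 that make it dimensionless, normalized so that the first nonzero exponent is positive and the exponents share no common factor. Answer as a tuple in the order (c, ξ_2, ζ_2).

(2, -1, 4)

L: e_1·(1) + e_2·(-2) + e_3·(-1) = 0
T: e_1·(-1) + e_2·(-2) + e_3·(0) = 0
Solving this homogeneous linear system for the smallest-integer solution (first nonzero entry positive) gives (2, -1, 4).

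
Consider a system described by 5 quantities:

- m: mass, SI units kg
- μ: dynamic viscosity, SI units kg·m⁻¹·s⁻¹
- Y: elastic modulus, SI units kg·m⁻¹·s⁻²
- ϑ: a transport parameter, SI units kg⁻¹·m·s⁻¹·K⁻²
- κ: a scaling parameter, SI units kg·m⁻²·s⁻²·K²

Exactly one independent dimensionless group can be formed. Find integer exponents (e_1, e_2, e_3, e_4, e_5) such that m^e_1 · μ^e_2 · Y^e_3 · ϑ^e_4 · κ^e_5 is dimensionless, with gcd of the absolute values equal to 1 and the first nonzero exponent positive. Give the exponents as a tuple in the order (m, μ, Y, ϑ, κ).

M: e_1·(1) + e_2·(1) + e_3·(1) + e_4·(-1) + e_5·(1) = 0
L: e_1·(0) + e_2·(-1) + e_3·(-1) + e_4·(1) + e_5·(-2) = 0
T: e_1·(0) + e_2·(-1) + e_3·(-2) + e_4·(-1) + e_5·(-2) = 0
Θ: e_1·(0) + e_2·(0) + e_3·(0) + e_4·(-2) + e_5·(2) = 0
Solving this homogeneous linear system for the smallest-integer solution (first nonzero entry positive) gives (1, 1, -2, 1, 1).

(1, 1, -2, 1, 1)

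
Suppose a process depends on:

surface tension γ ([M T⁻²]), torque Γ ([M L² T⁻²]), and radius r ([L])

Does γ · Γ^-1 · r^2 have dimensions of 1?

Sum the exponent of each base dimension across the product:
  M: [γ]_M − [Γ]_M + 2·[r]_M = (1) − (1) + 2·(0) = 0
  L: [γ]_L − [Γ]_L + 2·[r]_L = (0) − (2) + 2·(1) = 0
  T: [γ]_T − [Γ]_T + 2·[r]_T = (-2) − (-2) + 2·(0) = 0
All base exponents vanish — dimensionless.

yes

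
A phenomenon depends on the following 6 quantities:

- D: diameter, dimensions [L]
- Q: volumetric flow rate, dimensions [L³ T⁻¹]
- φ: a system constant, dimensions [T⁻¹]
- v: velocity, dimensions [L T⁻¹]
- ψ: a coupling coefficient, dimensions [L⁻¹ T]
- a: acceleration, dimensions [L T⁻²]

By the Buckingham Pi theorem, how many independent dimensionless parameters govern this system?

4

There are 6 variables and 2 base dimensions (L, T).
The dimension matrix has rank 2.
Independent dimensionless groups: 6 − 2 = 4.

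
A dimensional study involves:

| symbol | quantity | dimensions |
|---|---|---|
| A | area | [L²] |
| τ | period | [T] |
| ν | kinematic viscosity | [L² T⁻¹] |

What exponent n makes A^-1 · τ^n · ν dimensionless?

Balance the T exponent: (1)·n from τ, plus −(0) + (-1) = -1 from the rest, must sum to zero.
n − 1 = 0, so n = 1.

1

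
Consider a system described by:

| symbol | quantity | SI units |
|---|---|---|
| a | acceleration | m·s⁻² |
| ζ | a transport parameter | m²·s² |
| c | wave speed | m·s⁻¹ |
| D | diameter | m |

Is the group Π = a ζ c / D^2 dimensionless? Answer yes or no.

Sum the exponent of each base dimension across the product:
  L: [a]_L + [ζ]_L + [c]_L − 2·[D]_L = (1) + (2) + (1) − 2·(1) = 2
  T: [a]_T + [ζ]_T + [c]_T − 2·[D]_T = (-2) + (2) + (-1) − 2·(0) = -1
Net dimensions [L² T⁻¹] ≠ [1] — not dimensionless.

no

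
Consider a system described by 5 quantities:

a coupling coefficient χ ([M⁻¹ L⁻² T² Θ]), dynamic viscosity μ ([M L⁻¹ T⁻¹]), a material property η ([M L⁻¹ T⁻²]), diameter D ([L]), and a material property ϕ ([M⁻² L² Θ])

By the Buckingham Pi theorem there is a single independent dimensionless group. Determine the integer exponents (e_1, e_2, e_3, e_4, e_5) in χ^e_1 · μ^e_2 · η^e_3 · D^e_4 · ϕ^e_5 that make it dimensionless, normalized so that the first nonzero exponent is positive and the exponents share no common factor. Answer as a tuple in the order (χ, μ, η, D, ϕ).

(1, -4, 3, 3, -1)

M: e_1·(-1) + e_2·(1) + e_3·(1) + e_4·(0) + e_5·(-2) = 0
L: e_1·(-2) + e_2·(-1) + e_3·(-1) + e_4·(1) + e_5·(2) = 0
T: e_1·(2) + e_2·(-1) + e_3·(-2) + e_4·(0) + e_5·(0) = 0
Θ: e_1·(1) + e_2·(0) + e_3·(0) + e_4·(0) + e_5·(1) = 0
Solving this homogeneous linear system for the smallest-integer solution (first nonzero entry positive) gives (1, -4, 3, 3, -1).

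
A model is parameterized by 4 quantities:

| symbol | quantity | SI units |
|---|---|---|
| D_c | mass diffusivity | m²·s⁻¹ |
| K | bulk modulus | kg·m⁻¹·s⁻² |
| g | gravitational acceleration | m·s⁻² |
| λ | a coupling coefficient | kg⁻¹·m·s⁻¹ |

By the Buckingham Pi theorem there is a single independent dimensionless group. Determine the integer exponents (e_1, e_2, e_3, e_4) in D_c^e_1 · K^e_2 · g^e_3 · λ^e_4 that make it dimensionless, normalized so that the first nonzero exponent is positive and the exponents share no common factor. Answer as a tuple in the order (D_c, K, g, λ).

M: e_1·(0) + e_2·(1) + e_3·(0) + e_4·(-1) = 0
L: e_1·(2) + e_2·(-1) + e_3·(1) + e_4·(1) = 0
T: e_1·(-1) + e_2·(-2) + e_3·(-2) + e_4·(-1) = 0
Solving this homogeneous linear system for the smallest-integer solution (first nonzero entry positive) gives (1, 1, -2, 1).

(1, 1, -2, 1)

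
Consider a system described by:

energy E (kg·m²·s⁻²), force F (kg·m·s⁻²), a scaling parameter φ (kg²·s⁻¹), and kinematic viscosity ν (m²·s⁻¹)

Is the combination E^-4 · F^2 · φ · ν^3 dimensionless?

Sum the exponent of each base dimension across the product:
  M: −4·[E]_M + 2·[F]_M + [φ]_M + 3·[ν]_M = −4·(1) + 2·(1) + (2) + 3·(0) = 0
  L: −4·[E]_L + 2·[F]_L + [φ]_L + 3·[ν]_L = −4·(2) + 2·(1) + (0) + 3·(2) = 0
  T: −4·[E]_T + 2·[F]_T + [φ]_T + 3·[ν]_T = −4·(-2) + 2·(-2) + (-1) + 3·(-1) = 0
All base exponents vanish — dimensionless.

yes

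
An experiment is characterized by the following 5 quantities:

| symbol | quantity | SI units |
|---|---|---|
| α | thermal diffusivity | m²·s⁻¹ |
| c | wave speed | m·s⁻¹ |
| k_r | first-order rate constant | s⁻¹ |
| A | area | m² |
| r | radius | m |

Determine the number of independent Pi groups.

3

There are 5 variables and 2 base dimensions (L, T).
The dimension matrix has rank 2.
Independent dimensionless groups: 5 − 2 = 3.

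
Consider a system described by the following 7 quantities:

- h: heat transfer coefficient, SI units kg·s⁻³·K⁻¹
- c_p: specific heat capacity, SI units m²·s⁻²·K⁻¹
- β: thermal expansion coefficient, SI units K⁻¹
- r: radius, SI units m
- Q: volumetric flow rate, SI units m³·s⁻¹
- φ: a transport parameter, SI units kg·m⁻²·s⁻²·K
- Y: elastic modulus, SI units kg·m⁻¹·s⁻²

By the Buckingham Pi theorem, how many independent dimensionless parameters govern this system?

There are 7 variables and 4 base dimensions (M, L, T, Θ).
The dimension matrix has rank 4.
Independent dimensionless groups: 7 − 4 = 3.

3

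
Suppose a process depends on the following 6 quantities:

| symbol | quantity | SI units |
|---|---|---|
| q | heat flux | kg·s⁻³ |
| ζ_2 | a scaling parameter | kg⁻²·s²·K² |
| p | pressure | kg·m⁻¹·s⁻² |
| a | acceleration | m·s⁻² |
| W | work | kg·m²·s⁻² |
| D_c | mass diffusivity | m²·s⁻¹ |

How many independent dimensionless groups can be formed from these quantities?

There are 6 variables and 4 base dimensions (M, L, T, Θ).
The dimension matrix has rank 4.
Independent dimensionless groups: 6 − 4 = 2.

2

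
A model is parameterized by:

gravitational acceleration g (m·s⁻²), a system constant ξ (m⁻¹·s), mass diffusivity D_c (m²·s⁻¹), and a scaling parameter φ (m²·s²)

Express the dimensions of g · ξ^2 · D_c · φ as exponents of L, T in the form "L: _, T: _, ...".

Collect each base-dimension exponent across the product:
  L: (1) + 2·(-1) + (2) + (2) = 3
  T: (-2) + 2·(1) + (-1) + (2) = 1
So the dimensions are [L³ T].

L: 3, T: 1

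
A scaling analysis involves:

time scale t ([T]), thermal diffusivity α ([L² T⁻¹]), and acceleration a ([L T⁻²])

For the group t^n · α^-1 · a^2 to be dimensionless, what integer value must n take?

3

Balance the T exponent: (1)·n from t, plus −(-1) + 2·(-2) = -3 from the rest, must sum to zero.
n − 3 = 0, so n = 3.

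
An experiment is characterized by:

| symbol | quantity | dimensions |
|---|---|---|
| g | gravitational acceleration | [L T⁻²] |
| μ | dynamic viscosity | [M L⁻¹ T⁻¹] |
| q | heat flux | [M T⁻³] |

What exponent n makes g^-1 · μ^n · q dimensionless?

Balance the M exponent: (1)·n from μ, plus −(0) + (1) = 1 from the rest, must sum to zero.
n + 1 = 0, so n = -1.

-1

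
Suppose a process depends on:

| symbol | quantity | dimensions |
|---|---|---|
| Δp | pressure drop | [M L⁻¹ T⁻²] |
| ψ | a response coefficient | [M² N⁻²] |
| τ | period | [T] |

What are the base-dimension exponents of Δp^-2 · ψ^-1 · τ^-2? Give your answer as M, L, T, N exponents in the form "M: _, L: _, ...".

M: -4, L: 2, T: 2, N: 2

Collect each base-dimension exponent across the product:
  M: −2·(1) − (2) − 2·(0) = -4
  L: −2·(-1) − (0) − 2·(0) = 2
  T: −2·(-2) − (0) − 2·(1) = 2
  N: −2·(0) − (-2) − 2·(0) = 2
So the dimensions are [M⁻⁴ L² T² N²].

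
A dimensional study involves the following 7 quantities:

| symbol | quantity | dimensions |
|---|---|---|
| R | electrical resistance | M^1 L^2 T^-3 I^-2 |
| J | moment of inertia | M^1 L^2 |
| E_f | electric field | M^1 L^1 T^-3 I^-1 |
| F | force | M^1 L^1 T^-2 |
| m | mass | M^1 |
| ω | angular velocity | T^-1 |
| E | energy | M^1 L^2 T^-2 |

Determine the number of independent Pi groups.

There are 7 variables and 4 base dimensions (M, L, T, I).
The dimension matrix has rank 4.
Independent dimensionless groups: 7 − 4 = 3.

3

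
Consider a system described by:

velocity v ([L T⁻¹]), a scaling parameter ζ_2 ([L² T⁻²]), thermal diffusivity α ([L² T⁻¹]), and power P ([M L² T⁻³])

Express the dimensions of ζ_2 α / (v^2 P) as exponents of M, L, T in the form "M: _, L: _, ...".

M: -1, L: 0, T: 2

Collect each base-dimension exponent across the product:
  M: −2·(0) + (0) + (0) − (1) = -1
  L: −2·(1) + (2) + (2) − (2) = 0
  T: −2·(-1) + (-2) + (-1) − (-3) = 2
So the dimensions are [M⁻¹ T²].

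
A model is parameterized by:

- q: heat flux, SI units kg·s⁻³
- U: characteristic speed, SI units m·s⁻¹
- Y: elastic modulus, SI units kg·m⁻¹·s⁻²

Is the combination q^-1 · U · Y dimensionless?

Sum the exponent of each base dimension across the product:
  M: −[q]_M + [U]_M + [Y]_M = −(1) + (0) + (1) = 0
  L: −[q]_L + [U]_L + [Y]_L = −(0) + (1) + (-1) = 0
  T: −[q]_T + [U]_T + [Y]_T = −(-3) + (-1) + (-2) = 0
All base exponents vanish — dimensionless.

yes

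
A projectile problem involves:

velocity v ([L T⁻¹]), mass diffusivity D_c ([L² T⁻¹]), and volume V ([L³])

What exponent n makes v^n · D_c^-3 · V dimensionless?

3

Balance the L exponent: (1)·n from v, plus −3·(2) + (3) = -3 from the rest, must sum to zero.
n − 3 = 0, so n = 3.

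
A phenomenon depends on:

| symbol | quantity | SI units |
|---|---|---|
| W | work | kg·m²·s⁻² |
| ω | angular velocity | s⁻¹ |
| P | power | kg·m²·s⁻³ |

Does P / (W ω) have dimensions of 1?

yes

Sum the exponent of each base dimension across the product:
  M: −[W]_M − [ω]_M + [P]_M = −(1) − (0) + (1) = 0
  L: −[W]_L − [ω]_L + [P]_L = −(2) − (0) + (2) = 0
  T: −[W]_T − [ω]_T + [P]_T = −(-2) − (-1) + (-3) = 0
  I: −[W]_I − [ω]_I + [P]_I = −(0) − (0) + (0) = 0
All base exponents vanish — dimensionless.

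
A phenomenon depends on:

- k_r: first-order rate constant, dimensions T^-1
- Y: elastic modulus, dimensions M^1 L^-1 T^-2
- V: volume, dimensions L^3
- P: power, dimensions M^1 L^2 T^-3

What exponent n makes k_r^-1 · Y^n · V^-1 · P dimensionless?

-1

Balance the M exponent: (1)·n from Y, plus −(0) − (0) + (1) = 1 from the rest, must sum to zero.
n + 1 = 0, so n = -1.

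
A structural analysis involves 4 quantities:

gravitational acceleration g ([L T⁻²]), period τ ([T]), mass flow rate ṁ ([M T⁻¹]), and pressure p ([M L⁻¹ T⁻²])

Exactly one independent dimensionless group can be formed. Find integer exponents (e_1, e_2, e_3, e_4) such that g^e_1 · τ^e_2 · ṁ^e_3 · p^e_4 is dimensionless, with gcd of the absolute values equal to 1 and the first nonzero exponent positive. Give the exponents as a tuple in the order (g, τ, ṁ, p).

M: e_1·(0) + e_2·(0) + e_3·(1) + e_4·(1) = 0
L: e_1·(1) + e_2·(0) + e_3·(0) + e_4·(-1) = 0
T: e_1·(-2) + e_2·(1) + e_3·(-1) + e_4·(-2) = 0
Solving this homogeneous linear system for the smallest-integer solution (first nonzero entry positive) gives (1, 3, -1, 1).

(1, 3, -1, 1)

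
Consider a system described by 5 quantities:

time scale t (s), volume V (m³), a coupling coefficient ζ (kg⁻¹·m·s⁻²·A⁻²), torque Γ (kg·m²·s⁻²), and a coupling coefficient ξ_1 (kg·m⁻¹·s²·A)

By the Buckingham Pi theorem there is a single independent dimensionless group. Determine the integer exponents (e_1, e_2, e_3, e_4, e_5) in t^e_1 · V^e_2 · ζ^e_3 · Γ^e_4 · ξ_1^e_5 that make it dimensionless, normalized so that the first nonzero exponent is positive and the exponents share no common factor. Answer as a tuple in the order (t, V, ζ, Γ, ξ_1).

(4, -1, -1, 1, -2)

M: e_1·(0) + e_2·(0) + e_3·(-1) + e_4·(1) + e_5·(1) = 0
L: e_1·(0) + e_2·(3) + e_3·(1) + e_4·(2) + e_5·(-1) = 0
T: e_1·(1) + e_2·(0) + e_3·(-2) + e_4·(-2) + e_5·(2) = 0
I: e_1·(0) + e_2·(0) + e_3·(-2) + e_4·(0) + e_5·(1) = 0
Solving this homogeneous linear system for the smallest-integer solution (first nonzero entry positive) gives (4, -1, -1, 1, -2).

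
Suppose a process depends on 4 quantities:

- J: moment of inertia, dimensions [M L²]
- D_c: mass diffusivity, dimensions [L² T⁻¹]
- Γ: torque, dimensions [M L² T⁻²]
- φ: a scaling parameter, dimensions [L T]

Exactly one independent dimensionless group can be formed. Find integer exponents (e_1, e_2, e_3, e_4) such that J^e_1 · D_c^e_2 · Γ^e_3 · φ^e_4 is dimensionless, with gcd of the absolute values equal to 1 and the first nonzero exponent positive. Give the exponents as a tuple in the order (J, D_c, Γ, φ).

(3, 2, -3, -4)

M: e_1·(1) + e_2·(0) + e_3·(1) + e_4·(0) = 0
L: e_1·(2) + e_2·(2) + e_3·(2) + e_4·(1) = 0
T: e_1·(0) + e_2·(-1) + e_3·(-2) + e_4·(1) = 0
Solving this homogeneous linear system for the smallest-integer solution (first nonzero entry positive) gives (3, 2, -3, -4).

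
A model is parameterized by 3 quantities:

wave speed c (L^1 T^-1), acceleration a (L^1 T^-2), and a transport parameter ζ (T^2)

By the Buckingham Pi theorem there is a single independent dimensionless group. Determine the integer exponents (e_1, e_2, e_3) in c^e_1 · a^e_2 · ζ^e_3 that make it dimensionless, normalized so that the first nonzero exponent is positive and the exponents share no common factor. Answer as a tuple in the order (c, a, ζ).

(2, -2, -1)

L: e_1·(1) + e_2·(1) + e_3·(0) = 0
T: e_1·(-1) + e_2·(-2) + e_3·(2) = 0
Solving this homogeneous linear system for the smallest-integer solution (first nonzero entry positive) gives (2, -2, -1).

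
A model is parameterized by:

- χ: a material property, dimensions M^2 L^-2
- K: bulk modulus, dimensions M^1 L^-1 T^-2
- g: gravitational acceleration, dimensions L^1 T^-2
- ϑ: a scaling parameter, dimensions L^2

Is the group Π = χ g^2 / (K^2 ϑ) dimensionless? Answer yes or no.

yes

Sum the exponent of each base dimension across the product:
  M: [χ]_M − 2·[K]_M + 2·[g]_M − [ϑ]_M = (2) − 2·(1) + 2·(0) − (0) = 0
  L: [χ]_L − 2·[K]_L + 2·[g]_L − [ϑ]_L = (-2) − 2·(-1) + 2·(1) − (2) = 0
  T: [χ]_T − 2·[K]_T + 2·[g]_T − [ϑ]_T = (0) − 2·(-2) + 2·(-2) − (0) = 0
All base exponents vanish — dimensionless.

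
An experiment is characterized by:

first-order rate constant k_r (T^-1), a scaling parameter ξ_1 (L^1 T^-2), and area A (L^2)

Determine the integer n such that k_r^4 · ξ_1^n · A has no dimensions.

Balance the L exponent: (1)·n from ξ_1, plus 4·(0) + (2) = 2 from the rest, must sum to zero.
n + 2 = 0, so n = -2.

-2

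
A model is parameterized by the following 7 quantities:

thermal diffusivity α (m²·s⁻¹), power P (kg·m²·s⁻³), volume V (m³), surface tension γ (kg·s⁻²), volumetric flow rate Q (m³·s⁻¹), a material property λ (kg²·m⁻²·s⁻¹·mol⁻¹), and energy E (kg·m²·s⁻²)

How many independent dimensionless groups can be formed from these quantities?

3

There are 7 variables and 4 base dimensions (M, L, T, N).
The dimension matrix has rank 4.
Independent dimensionless groups: 7 − 4 = 3.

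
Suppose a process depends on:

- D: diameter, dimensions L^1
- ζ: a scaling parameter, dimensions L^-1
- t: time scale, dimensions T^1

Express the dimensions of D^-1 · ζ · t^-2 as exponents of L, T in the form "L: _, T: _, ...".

L: -2, T: -2

Collect each base-dimension exponent across the product:
  L: −(1) + (-1) − 2·(0) = -2
  T: −(0) + (0) − 2·(1) = -2
So the dimensions are [L⁻² T⁻²].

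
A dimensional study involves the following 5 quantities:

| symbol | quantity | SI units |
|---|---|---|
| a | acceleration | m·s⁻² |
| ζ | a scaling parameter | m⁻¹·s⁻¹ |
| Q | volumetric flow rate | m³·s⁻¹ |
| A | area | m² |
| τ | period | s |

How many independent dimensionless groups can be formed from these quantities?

There are 5 variables and 2 base dimensions (L, T).
The dimension matrix has rank 2.
Independent dimensionless groups: 5 − 2 = 3.

3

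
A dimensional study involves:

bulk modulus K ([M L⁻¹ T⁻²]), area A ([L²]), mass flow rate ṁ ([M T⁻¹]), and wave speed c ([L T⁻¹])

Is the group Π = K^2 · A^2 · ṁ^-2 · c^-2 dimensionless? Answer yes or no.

yes

Sum the exponent of each base dimension across the product:
  M: 2·[K]_M + 2·[A]_M − 2·[ṁ]_M − 2·[c]_M = 2·(1) + 2·(0) − 2·(1) − 2·(0) = 0
  L: 2·[K]_L + 2·[A]_L − 2·[ṁ]_L − 2·[c]_L = 2·(-1) + 2·(2) − 2·(0) − 2·(1) = 0
  T: 2·[K]_T + 2·[A]_T − 2·[ṁ]_T − 2·[c]_T = 2·(-2) + 2·(0) − 2·(-1) − 2·(-1) = 0
All base exponents vanish — dimensionless.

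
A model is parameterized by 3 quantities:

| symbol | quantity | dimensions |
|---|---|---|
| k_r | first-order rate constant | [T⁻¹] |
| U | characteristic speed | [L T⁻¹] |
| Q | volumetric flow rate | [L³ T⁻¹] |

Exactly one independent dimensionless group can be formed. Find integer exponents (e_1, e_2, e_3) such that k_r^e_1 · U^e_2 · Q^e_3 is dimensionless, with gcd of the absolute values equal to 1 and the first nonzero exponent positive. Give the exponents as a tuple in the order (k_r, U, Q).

L: e_1·(0) + e_2·(1) + e_3·(3) = 0
T: e_1·(-1) + e_2·(-1) + e_3·(-1) = 0
Solving this homogeneous linear system for the smallest-integer solution (first nonzero entry positive) gives (2, -3, 1).

(2, -3, 1)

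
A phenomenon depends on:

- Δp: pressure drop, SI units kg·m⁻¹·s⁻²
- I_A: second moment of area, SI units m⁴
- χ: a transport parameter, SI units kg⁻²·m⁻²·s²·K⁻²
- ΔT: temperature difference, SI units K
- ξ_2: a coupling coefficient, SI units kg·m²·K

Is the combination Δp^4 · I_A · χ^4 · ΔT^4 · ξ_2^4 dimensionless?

Sum the exponent of each base dimension across the product:
  M: 4·[Δp]_M + [I_A]_M + 4·[χ]_M + 4·[ΔT]_M + 4·[ξ_2]_M = 4·(1) + (0) + 4·(-2) + 4·(0) + 4·(1) = 0
  L: 4·[Δp]_L + [I_A]_L + 4·[χ]_L + 4·[ΔT]_L + 4·[ξ_2]_L = 4·(-1) + (4) + 4·(-2) + 4·(0) + 4·(2) = 0
  T: 4·[Δp]_T + [I_A]_T + 4·[χ]_T + 4·[ΔT]_T + 4·[ξ_2]_T = 4·(-2) + (0) + 4·(2) + 4·(0) + 4·(0) = 0
  Θ: 4·[Δp]_Θ + [I_A]_Θ + 4·[χ]_Θ + 4·[ΔT]_Θ + 4·[ξ_2]_Θ = 4·(0) + (0) + 4·(-2) + 4·(1) + 4·(1) = 0
All base exponents vanish — dimensionless.

yes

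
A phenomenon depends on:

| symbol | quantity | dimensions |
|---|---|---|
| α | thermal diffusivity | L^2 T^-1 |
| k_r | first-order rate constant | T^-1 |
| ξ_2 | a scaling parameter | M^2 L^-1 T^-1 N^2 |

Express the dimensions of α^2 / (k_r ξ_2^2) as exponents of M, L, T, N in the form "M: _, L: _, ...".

M: -4, L: 6, T: 1, N: -4

Collect each base-dimension exponent across the product:
  M: 2·(0) − (0) − 2·(2) = -4
  L: 2·(2) − (0) − 2·(-1) = 6
  T: 2·(-1) − (-1) − 2·(-1) = 1
  N: 2·(0) − (0) − 2·(2) = -4
So the dimensions are [M⁻⁴ L⁶ T N⁻⁴].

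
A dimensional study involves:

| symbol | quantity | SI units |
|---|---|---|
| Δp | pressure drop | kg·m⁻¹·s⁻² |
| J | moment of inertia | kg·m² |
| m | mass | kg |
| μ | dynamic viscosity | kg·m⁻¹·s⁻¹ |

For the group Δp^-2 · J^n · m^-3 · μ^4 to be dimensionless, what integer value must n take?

1

Balance the M exponent: (1)·n from J, plus −2·(1) − 3·(1) + 4·(1) = -1 from the rest, must sum to zero.
n − 1 = 0, so n = 1.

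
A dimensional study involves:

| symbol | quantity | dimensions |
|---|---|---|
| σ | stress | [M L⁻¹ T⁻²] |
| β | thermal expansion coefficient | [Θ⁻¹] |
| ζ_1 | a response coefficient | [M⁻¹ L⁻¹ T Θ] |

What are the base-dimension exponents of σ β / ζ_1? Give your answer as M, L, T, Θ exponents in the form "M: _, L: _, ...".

Collect each base-dimension exponent across the product:
  M: (1) + (0) − (-1) = 2
  L: (-1) + (0) − (-1) = 0
  T: (-2) + (0) − (1) = -3
  Θ: (0) + (-1) − (1) = -2
So the dimensions are [M² T⁻³ Θ⁻²].

M: 2, L: 0, T: -3, Θ: -2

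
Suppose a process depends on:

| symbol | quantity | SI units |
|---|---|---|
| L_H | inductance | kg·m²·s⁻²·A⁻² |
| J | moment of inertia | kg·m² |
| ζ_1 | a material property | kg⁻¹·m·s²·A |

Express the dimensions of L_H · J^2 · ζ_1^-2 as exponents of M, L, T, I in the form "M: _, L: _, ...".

Collect each base-dimension exponent across the product:
  M: (1) + 2·(1) − 2·(-1) = 5
  L: (2) + 2·(2) − 2·(1) = 4
  T: (-2) + 2·(0) − 2·(2) = -6
  I: (-2) + 2·(0) − 2·(1) = -4
So the dimensions are [M⁵ L⁴ T⁻⁶ I⁻⁴].

M: 5, L: 4, T: -6, I: -4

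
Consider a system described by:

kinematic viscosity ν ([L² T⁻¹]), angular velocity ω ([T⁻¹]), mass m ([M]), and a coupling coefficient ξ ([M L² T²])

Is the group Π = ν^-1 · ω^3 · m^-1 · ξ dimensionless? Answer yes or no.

Sum the exponent of each base dimension across the product:
  M: −[ν]_M + 3·[ω]_M − [m]_M + [ξ]_M = −(0) + 3·(0) − (1) + (1) = 0
  L: −[ν]_L + 3·[ω]_L − [m]_L + [ξ]_L = −(2) + 3·(0) − (0) + (2) = 0
  T: −[ν]_T + 3·[ω]_T − [m]_T + [ξ]_T = −(-1) + 3·(-1) − (0) + (2) = 0
All base exponents vanish — dimensionless.

yes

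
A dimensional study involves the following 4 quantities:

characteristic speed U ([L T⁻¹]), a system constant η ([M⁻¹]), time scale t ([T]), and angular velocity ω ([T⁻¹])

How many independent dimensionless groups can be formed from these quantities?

There are 4 variables and 3 base dimensions (M, L, T).
The dimension matrix has rank 3.
Independent dimensionless groups: 4 − 3 = 1.

1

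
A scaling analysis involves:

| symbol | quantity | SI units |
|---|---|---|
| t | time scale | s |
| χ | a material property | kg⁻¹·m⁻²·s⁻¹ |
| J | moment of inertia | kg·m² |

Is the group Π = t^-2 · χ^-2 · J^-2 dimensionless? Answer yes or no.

yes

Sum the exponent of each base dimension across the product:
  M: −2·[t]_M − 2·[χ]_M − 2·[J]_M = −2·(0) − 2·(-1) − 2·(1) = 0
  L: −2·[t]_L − 2·[χ]_L − 2·[J]_L = −2·(0) − 2·(-2) − 2·(2) = 0
  T: −2·[t]_T − 2·[χ]_T − 2·[J]_T = −2·(1) − 2·(-1) − 2·(0) = 0
All base exponents vanish — dimensionless.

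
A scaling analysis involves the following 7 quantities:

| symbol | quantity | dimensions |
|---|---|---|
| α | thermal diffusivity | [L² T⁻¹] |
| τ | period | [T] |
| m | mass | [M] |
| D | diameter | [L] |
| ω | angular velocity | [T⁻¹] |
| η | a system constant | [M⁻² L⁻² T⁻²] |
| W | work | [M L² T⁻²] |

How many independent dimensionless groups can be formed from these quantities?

There are 7 variables and 3 base dimensions (M, L, T).
The dimension matrix has rank 3.
Independent dimensionless groups: 7 − 3 = 4.

4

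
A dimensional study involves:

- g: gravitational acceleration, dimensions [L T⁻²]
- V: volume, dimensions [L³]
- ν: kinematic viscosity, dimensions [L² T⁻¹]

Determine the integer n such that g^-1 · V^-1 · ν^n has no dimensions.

2

Balance the L exponent: (2)·n from ν, plus −(1) − (3) = -4 from the rest, must sum to zero.
2n − 4 = 0, so n = 2.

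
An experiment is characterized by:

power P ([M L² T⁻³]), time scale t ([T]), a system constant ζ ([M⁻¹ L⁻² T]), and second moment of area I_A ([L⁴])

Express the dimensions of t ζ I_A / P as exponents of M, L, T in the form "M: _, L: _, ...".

Collect each base-dimension exponent across the product:
  M: −(1) + (0) + (-1) + (0) = -2
  L: −(2) + (0) + (-2) + (4) = 0
  T: −(-3) + (1) + (1) + (0) = 5
So the dimensions are [M⁻² T⁵].

M: -2, L: 0, T: 5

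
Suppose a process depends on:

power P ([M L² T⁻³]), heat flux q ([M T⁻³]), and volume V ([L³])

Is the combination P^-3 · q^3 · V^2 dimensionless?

Sum the exponent of each base dimension across the product:
  M: −3·[P]_M + 3·[q]_M + 2·[V]_M = −3·(1) + 3·(1) + 2·(0) = 0
  L: −3·[P]_L + 3·[q]_L + 2·[V]_L = −3·(2) + 3·(0) + 2·(3) = 0
  T: −3·[P]_T + 3·[q]_T + 2·[V]_T = −3·(-3) + 3·(-3) + 2·(0) = 0
  Θ: −3·[P]_Θ + 3·[q]_Θ + 2·[V]_Θ = −3·(0) + 3·(0) + 2·(0) = 0
All base exponents vanish — dimensionless.

yes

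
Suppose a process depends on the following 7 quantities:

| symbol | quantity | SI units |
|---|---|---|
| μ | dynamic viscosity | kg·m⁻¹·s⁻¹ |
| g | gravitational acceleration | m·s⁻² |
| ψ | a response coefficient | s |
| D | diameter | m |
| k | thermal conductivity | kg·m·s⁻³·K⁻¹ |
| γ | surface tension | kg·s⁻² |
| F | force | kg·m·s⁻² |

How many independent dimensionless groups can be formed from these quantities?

3

There are 7 variables and 4 base dimensions (M, L, T, Θ).
The dimension matrix has rank 4.
Independent dimensionless groups: 7 − 4 = 3.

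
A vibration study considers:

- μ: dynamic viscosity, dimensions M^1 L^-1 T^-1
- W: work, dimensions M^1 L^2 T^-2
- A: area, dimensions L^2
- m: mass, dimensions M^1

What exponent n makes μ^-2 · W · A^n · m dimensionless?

Balance the L exponent: (2)·n from A, plus −2·(-1) + (2) + (0) = 4 from the rest, must sum to zero.
2n + 4 = 0, so n = -2.

-2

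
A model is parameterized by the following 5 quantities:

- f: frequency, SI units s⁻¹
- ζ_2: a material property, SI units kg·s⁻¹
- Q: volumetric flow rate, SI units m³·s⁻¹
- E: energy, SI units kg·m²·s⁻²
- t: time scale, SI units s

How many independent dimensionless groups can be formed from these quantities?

There are 5 variables and 3 base dimensions (M, L, T).
The dimension matrix has rank 3.
Independent dimensionless groups: 5 − 3 = 2.

2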